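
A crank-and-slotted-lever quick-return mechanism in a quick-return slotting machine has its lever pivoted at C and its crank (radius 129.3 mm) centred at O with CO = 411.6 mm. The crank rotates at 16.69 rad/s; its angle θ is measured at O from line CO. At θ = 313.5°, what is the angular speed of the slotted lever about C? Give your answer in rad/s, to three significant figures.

3.43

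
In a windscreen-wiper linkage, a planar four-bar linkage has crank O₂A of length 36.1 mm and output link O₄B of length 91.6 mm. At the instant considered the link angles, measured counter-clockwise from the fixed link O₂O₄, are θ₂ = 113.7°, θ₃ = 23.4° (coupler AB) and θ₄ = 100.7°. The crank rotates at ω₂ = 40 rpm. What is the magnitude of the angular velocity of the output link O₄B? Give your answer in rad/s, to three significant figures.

1.69

ω₂ = 4.189 rad/s (from 40 rpm).
Differentiating the loop-closure r₂e^{iθ₂}+r₃e^{iθ₃}=r₁+r₄e^{iθ₄} gives r₂ω₂e^{iθ₂}+r₃ω₃e^{iθ₃}=r₄ω₄e^{iθ₄}.
Eliminating the other unknown: ω₄ = r₂ω₂ sin(θ₂−θ₃) / [r₄ sin(θ₄−θ₃)].
Numerator sine = +0.99999; denominator sine = +0.97553.
Result = 0.0361·4.189·(+0.99999) / (0.0916·(+0.97553)) = +1.6922 rad/s; magnitude 1.6922 rad/s.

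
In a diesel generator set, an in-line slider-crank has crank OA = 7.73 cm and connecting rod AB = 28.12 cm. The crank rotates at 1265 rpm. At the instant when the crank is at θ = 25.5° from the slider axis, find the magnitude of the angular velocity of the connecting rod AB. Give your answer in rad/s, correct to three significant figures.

33.1

ω = 132.5 rad/s (converted from 1265 rpm).
The rod makes angle φ with the slider axis where L sinφ = r sinθ; differentiating, L cosφ·φ̇ = r ω cosθ.
L cosφ = √(L² − r² sin²θ) = 0.27922 m.
|ω_rod| = r ω |cosθ| / √(L² − r² sin²θ) = 0.0773·132.5·0.90259/0.27922 = 33.1 rad/s.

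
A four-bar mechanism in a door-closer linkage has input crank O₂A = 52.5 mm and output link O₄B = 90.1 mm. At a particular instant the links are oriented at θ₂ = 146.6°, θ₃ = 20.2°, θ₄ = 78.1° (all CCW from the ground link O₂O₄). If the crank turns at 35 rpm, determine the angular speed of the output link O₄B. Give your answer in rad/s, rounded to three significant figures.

2.03

ω₂ = 3.665 rad/s (from 35 rpm).
Differentiating the loop-closure r₂e^{iθ₂}+r₃e^{iθ₃}=r₁+r₄e^{iθ₄} gives r₂ω₂e^{iθ₂}+r₃ω₃e^{iθ₃}=r₄ω₄e^{iθ₄}.
Eliminating the other unknown: ω₄ = r₂ω₂ sin(θ₂−θ₃) / [r₄ sin(θ₄−θ₃)].
Numerator sine = +0.80489; denominator sine = +0.84712.
Result = 0.0525·3.665·(+0.80489) / (0.0901·(+0.84712)) = +2.0292 rad/s; magnitude 2.0292 rad/s.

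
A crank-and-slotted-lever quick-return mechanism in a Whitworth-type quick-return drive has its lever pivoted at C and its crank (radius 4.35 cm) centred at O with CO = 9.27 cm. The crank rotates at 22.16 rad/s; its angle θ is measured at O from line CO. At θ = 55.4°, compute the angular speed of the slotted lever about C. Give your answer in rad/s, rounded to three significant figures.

6.15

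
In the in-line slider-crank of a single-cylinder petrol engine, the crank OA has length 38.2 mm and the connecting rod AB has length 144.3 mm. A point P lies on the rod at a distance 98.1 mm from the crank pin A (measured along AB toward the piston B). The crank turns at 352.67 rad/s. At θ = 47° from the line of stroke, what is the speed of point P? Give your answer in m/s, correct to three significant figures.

ω = 352.7 rad/s.  Crank-pin speed |V_A| = rω = 13.472 m/s, perpendicular to OA.
Rod angle: sinφ = −(r/L) sinθ ⇒ φ = -11.163°; ω_rod = −rω cosθ/√(L²−r²sin²θ) = -64.9 rad/s.
V_P = V_A + ω_rod × AP, with AP = 0.0981 m along the rod.
Components: V_Px = −rω sinθ − a·ω_rod·sinφ = -11.085 m/s;  V_Py = rω cosθ + a·ω_rod·cosφ = +2.9416 m/s.
|V_P| = √(V_Px² + V_Py²) = 11.469 m/s.

11.5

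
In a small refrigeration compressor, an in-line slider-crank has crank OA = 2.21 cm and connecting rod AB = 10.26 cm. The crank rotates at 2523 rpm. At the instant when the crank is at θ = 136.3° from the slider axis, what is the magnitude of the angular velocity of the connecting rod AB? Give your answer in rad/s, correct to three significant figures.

41.6

ω = 264.2 rad/s (converted from 2523 rpm).
The rod makes angle φ with the slider axis where L sinφ = r sinθ; differentiating, L cosφ·φ̇ = r ω cosθ.
L cosφ = √(L² − r² sin²θ) = 0.10146 m.
|ω_rod| = r ω |cosθ| / √(L² − r² sin²θ) = 0.0221·264.2·0.72297/0.10146 = 41.608 rad/s.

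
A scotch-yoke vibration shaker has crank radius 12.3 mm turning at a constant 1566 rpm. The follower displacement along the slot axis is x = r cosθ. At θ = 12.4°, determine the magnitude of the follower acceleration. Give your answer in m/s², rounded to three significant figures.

323

ω = 164 rad/s (from 1566 rpm).
x = r cosθ ⇒ ẍ = −rω² cosθ (ω constant).
|a| = rω²|cosθ| = 0.0123·(164)²·|cos 12.4°| = 323.07 m/s².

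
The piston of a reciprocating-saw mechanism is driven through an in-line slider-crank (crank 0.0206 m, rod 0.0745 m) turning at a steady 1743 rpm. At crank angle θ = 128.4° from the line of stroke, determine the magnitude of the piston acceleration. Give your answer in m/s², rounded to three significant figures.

467

ω = 2π·1743/60 = 182.5 rad/s
x(θ) = r cosθ + √(L² − r² sin²θ); with ω constant, a = ω²·d²x/dθ².
d²x/dθ² = −r cosθ − r²(cos2θ)/√u − r⁴ sin²2θ/(4u^{3/2}),  u = L² − r² sin²θ = 0.00528962 m².
Substituting r = 0.0206 m, L = 0.0745 m, θ = 128.4°: d²x/dθ² = +0.014017 m.
a = ω²·d²x/dθ² = (182.5)²·(+0.014017) = +466.99 m/s²;  |a| = 466.99 m/s².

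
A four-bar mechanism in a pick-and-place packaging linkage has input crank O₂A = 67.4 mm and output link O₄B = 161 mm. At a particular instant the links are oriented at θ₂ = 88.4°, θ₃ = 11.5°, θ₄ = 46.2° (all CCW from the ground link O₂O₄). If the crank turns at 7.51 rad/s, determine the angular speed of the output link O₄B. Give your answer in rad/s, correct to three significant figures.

ω₂ = 7.51 rad/s
Differentiating the loop-closure r₂e^{iθ₂}+r₃e^{iθ₃}=r₁+r₄e^{iθ₄} gives r₂ω₂e^{iθ₂}+r₃ω₃e^{iθ₃}=r₄ω₄e^{iθ₄}.
Eliminating the other unknown: ω₄ = r₂ω₂ sin(θ₂−θ₃) / [r₄ sin(θ₄−θ₃)].
Numerator sine = +0.97398; denominator sine = +0.56928.
Result = 0.0674·7.51·(+0.97398) / (0.161·(+0.56928)) = +5.3789 rad/s; magnitude 5.3789 rad/s.

5.38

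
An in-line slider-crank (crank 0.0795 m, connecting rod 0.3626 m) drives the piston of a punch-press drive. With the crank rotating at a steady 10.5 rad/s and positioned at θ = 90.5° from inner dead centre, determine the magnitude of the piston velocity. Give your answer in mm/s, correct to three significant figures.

833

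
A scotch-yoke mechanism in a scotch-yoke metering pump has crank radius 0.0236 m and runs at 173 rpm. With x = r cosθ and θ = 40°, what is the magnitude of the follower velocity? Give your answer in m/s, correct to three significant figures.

0.275

ω = 18.12 rad/s (from 173 rpm).
x = r cosθ ⇒ ẋ = −rω sinθ.
|v| = rω|sinθ| = 0.0236·18.12·|sin 40°| = 0.27482 m/s.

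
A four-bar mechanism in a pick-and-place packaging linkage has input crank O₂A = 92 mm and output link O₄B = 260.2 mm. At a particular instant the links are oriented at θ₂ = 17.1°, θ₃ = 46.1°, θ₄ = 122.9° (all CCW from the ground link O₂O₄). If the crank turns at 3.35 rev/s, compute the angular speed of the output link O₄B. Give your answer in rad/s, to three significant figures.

3.71

ω₂ = 21.05 rad/s (from 3.35 rev/s).
Differentiating the loop-closure r₂e^{iθ₂}+r₃e^{iθ₃}=r₁+r₄e^{iθ₄} gives r₂ω₂e^{iθ₂}+r₃ω₃e^{iθ₃}=r₄ω₄e^{iθ₄}.
Eliminating the other unknown: ω₄ = r₂ω₂ sin(θ₂−θ₃) / [r₄ sin(θ₄−θ₃)].
Numerator sine = -0.48481; denominator sine = +0.97358.
Result = 0.092·21.05·(-0.48481) / (0.2602·(+0.97358)) = -3.706 rad/s; magnitude 3.706 rad/s.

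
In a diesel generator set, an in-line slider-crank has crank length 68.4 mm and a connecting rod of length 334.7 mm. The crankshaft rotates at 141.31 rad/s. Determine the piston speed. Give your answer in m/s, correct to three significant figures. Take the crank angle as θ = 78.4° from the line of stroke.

ω = 141.3 rad/s
For an in-line slider-crank, x = r cosθ + √(L² − r² sin²θ), so v = −rω sinθ·[1 + r cosθ/√(L² − r² sin²θ)].
With r = 0.0684 m, L = 0.3347 m, θ = 78.4°: √(L² − r² sin²θ) = 0.32792 m.
v = −0.0684·141.3·0.97958·[1 + 0.0684·0.20108/0.32792] = -9.8653 m/s.
|v| = 9.8653 m/s.

9.87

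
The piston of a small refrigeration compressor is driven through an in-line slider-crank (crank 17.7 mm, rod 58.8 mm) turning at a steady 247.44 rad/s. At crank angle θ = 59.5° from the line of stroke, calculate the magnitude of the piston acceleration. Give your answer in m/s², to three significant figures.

393

ω = 247.4 rad/s
x(θ) = r cosθ + √(L² − r² sin²θ); with ω constant, a = ω²·d²x/dθ².
d²x/dθ² = −r cosθ − r²(cos2θ)/√u − r⁴ sin²2θ/(4u^{3/2}),  u = L² − r² sin²θ = 0.00322485 m².
Substituting r = 0.0177 m, L = 0.0588 m, θ = 59.5°: d²x/dθ² = -0.0064113 m.
a = ω²·d²x/dθ² = (247.4)²·(-0.0064113) = -392.54 m/s²;  |a| = 392.54 m/s².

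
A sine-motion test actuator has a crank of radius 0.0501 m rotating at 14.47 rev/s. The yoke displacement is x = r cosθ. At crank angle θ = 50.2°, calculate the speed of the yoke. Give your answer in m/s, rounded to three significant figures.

3.50

ω = 90.92 rad/s (from 14.47 rev/s).
x = r cosθ ⇒ ẋ = −rω sinθ.
|v| = rω|sinθ| = 0.0501·90.92·|sin 50.2°| = 3.4995 m/s.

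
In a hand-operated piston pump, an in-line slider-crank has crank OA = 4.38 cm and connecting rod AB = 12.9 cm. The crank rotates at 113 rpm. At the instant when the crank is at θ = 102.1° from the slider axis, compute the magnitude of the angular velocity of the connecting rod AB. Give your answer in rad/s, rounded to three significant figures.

ω = 11.83 rad/s (converted from 113 rpm).
The rod makes angle φ with the slider axis where L sinφ = r sinθ; differentiating, L cosφ·φ̇ = r ω cosθ.
L cosφ = √(L² − r² sin²θ) = 0.12168 m.
|ω_rod| = r ω |cosθ| / √(L² − r² sin²θ) = 0.0438·11.83·0.20962/0.12168 = 0.89285 rad/s.

0.893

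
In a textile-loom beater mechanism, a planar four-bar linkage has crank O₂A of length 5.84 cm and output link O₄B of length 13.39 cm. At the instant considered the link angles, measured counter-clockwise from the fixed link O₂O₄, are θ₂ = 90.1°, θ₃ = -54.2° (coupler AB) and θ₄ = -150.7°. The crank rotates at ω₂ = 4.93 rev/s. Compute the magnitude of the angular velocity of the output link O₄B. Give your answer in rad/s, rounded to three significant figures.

7.93

ω₂ = 30.98 rad/s (from 4.93 rev/s).
Differentiating the loop-closure r₂e^{iθ₂}+r₃e^{iθ₃}=r₁+r₄e^{iθ₄} gives r₂ω₂e^{iθ₂}+r₃ω₃e^{iθ₃}=r₄ω₄e^{iθ₄}.
Eliminating the other unknown: ω₄ = r₂ω₂ sin(θ₂−θ₃) / [r₄ sin(θ₄−θ₃)].
Numerator sine = +0.58354; denominator sine = -0.99357.
Result = 0.0584·30.98·(+0.58354) / (0.1339·(-0.99357)) = -7.9347 rad/s; magnitude 7.9347 rad/s.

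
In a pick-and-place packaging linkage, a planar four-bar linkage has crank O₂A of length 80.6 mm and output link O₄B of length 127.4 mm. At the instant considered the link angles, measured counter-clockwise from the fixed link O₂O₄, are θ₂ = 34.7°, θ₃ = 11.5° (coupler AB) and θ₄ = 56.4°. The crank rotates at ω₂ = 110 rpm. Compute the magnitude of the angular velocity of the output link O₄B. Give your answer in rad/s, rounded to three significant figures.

4.07

ω₂ = 11.52 rad/s (from 110 rpm).
Differentiating the loop-closure r₂e^{iθ₂}+r₃e^{iθ₃}=r₁+r₄e^{iθ₄} gives r₂ω₂e^{iθ₂}+r₃ω₃e^{iθ₃}=r₄ω₄e^{iθ₄}.
Eliminating the other unknown: ω₄ = r₂ω₂ sin(θ₂−θ₃) / [r₄ sin(θ₄−θ₃)].
Numerator sine = +0.39394; denominator sine = +0.70587.
Result = 0.0806·11.52·(+0.39394) / (0.1274·(+0.70587)) = +4.0672 rad/s; magnitude 4.0672 rad/s.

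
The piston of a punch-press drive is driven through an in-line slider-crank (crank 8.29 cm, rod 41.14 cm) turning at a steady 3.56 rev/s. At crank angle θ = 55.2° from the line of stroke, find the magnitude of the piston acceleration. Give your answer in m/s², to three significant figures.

ω = 2π·3.56 = 22.37 rad/s
x(θ) = r cosθ + √(L² − r² sin²θ); with ω constant, a = ω²·d²x/dθ².
d²x/dθ² = −r cosθ − r²(cos2θ)/√u − r⁴ sin²2θ/(4u^{3/2}),  u = L² − r² sin²θ = 0.164616 m².
Substituting r = 0.0829 m, L = 0.4114 m, θ = 55.2°: d²x/dθ² = -0.041563 m.
a = ω²·d²x/dθ² = (22.37)²·(-0.041563) = -20.795 m/s²;  |a| = 20.795 m/s².

20.8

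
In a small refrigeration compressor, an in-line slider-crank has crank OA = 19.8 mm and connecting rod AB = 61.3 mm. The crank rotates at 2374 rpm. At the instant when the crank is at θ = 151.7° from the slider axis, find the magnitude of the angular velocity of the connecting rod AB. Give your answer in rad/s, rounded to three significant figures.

71.5

ω = 248.6 rad/s (converted from 2374 rpm).
The rod makes angle φ with the slider axis where L sinφ = r sinθ; differentiating, L cosφ·φ̇ = r ω cosθ.
L cosφ = √(L² − r² sin²θ) = 0.060577 m.
|ω_rod| = r ω |cosθ| / √(L² − r² sin²θ) = 0.0198·248.6·0.88048/0.060577 = 71.546 rad/s.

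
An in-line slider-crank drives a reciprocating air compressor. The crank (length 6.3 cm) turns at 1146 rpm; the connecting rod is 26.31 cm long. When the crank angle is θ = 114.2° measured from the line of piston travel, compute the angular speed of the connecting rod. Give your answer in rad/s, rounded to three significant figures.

12.1

ω = 120 rad/s (converted from 1146 rpm).
The rod makes angle φ with the slider axis where L sinφ = r sinθ; differentiating, L cosφ·φ̇ = r ω cosθ.
L cosφ = √(L² − r² sin²θ) = 0.25675 m.
|ω_rod| = r ω |cosθ| / √(L² − r² sin²θ) = 0.063·120·0.40992/0.25675 = 12.071 rad/s.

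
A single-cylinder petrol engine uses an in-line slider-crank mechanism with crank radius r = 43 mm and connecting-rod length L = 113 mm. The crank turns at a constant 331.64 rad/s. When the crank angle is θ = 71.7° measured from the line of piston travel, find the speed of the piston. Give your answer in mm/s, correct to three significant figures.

15300

ω = 331.6 rad/s
For an in-line slider-crank, x = r cosθ + √(L² − r² sin²θ), so v = −rω sinθ·[1 + r cosθ/√(L² − r² sin²θ)].
With r = 0.043 m, L = 0.113 m, θ = 71.7°: √(L² − r² sin²θ) = 0.10537 m.
v = −0.043·331.6·0.94943·[1 + 0.043·0.31399/0.10537] = -15.274 m/s.
|v| = 15.274 m/s = 15274 mm/s.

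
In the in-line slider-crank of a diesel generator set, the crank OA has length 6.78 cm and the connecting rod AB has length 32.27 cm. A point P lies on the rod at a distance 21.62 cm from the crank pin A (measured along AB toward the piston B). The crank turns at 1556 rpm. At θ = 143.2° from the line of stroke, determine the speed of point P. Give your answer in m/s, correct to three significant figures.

6.55

ω = 162.9 rad/s.  Crank-pin speed |V_A| = rω = 11.048 m/s, perpendicular to OA.
Rod angle: sinφ = −(r/L) sinθ ⇒ φ = -7.230°; ω_rod = −rω cosθ/√(L²−r²sin²θ) = +27.633 rad/s.
V_P = V_A + ω_rod × AP, with AP = 0.2162 m along the rod.
Components: V_Px = −rω sinθ − a·ω_rod·sinφ = -5.8659 m/s;  V_Py = rω cosθ + a·ω_rod·cosφ = -2.9195 m/s.
|V_P| = √(V_Px² + V_Py²) = 6.5522 m/s.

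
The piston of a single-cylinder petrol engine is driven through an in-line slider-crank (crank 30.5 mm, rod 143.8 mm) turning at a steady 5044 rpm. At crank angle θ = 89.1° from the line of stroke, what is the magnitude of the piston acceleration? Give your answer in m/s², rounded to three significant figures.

ω = 2π·5044/60 = 528.2 rad/s
x(θ) = r cosθ + √(L² − r² sin²θ); with ω constant, a = ω²·d²x/dθ².
d²x/dθ² = −r cosθ − r²(cos2θ)/√u − r⁴ sin²2θ/(4u^{3/2}),  u = L² − r² sin²θ = 0.0197484 m².
Substituting r = 0.0305 m, L = 0.1438 m, θ = 89.1°: d²x/dθ² = +0.0061372 m.
a = ω²·d²x/dθ² = (528.2)²·(+0.0061372) = +1712.3 m/s²;  |a| = 1712.3 m/s².

1710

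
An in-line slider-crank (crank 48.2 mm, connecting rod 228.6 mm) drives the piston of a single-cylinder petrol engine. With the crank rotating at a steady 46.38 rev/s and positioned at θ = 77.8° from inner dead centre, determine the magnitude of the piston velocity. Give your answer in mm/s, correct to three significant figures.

14400

ω = 2π·46.4 = 291.4 rad/s
For an in-line slider-crank, x = r cosθ + √(L² − r² sin²θ), so v = −rω sinθ·[1 + r cosθ/√(L² − r² sin²θ)].
With r = 0.0482 m, L = 0.2286 m, θ = 77.8°: √(L² − r² sin²θ) = 0.22369 m.
v = −0.0482·291.4·0.97742·[1 + 0.0482·0.21132/0.22369] = -14.354 m/s.
|v| = 14.354 m/s = 14354 mm/s.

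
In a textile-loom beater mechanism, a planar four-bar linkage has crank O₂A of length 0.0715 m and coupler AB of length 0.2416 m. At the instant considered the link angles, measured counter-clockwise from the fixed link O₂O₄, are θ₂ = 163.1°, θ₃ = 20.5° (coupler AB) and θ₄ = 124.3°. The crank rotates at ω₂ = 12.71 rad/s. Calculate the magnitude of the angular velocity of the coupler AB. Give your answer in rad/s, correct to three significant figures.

ω₂ = 12.71 rad/s
Differentiating the loop-closure r₂e^{iθ₂}+r₃e^{iθ₃}=r₁+r₄e^{iθ₄} gives r₂ω₂e^{iθ₂}+r₃ω₃e^{iθ₃}=r₄ω₄e^{iθ₄}.
Eliminating the other unknown: ω₃ = r₂ω₂ sin(θ₄−θ₂) / [r₃ sin(θ₃−θ₄)].
Numerator sine = -0.62660; denominator sine = -0.97113.
Result = 0.0715·12.71·(-0.62660) / (0.2416·(-0.97113)) = +2.427 rad/s; magnitude 2.427 rad/s.

2.43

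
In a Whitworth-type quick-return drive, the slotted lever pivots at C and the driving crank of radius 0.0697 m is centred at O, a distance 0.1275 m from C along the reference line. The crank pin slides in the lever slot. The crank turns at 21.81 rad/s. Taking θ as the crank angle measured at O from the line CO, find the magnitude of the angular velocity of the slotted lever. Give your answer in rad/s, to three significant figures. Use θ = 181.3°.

26.2

ω = 21.81 rad/s
Crank pin A relative to C: A = (d + r cosθ, r sinθ); lever angle φ = atan2(r sinθ, d + r cosθ).
Differentiating tanφ: φ̇ = rω(d cosθ + r)/(d² + r² + 2dr cosθ).
d² + r² + 2dr cosθ = |CA|² = 0.00334541 m²;  d cosθ + r = -0.057767 m.
|ω_lever| = |0.0697·21.81·-0.057767| / 0.00334541 = 26.249 rad/s.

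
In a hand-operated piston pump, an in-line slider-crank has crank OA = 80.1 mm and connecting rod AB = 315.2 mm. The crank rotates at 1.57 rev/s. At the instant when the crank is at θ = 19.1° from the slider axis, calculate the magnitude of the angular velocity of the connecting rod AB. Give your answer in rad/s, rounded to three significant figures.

ω = 9.865 rad/s (converted from 1.57 rev/s).
The rod makes angle φ with the slider axis where L sinφ = r sinθ; differentiating, L cosφ·φ̇ = r ω cosθ.
L cosφ = √(L² − r² sin²θ) = 0.31411 m.
|ω_rod| = r ω |cosθ| / √(L² − r² sin²θ) = 0.0801·9.865·0.94495/0.31411 = 2.3771 rad/s.

2.38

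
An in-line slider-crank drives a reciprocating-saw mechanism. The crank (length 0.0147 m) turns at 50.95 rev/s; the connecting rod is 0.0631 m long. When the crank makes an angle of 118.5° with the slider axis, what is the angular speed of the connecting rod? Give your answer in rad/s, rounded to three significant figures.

ω = 320.1 rad/s (converted from 50.95 rev/s).
The rod makes angle φ with the slider axis where L sinφ = r sinθ; differentiating, L cosφ·φ̇ = r ω cosθ.
L cosφ = √(L² − r² sin²θ) = 0.061763 m.
|ω_rod| = r ω |cosθ| / √(L² − r² sin²θ) = 0.0147·320.1·0.47716/0.061763 = 36.356 rad/s.

36.4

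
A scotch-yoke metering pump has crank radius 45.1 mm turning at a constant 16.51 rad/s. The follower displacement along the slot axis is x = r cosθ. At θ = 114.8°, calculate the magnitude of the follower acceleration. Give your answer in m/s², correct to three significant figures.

5.16

ω = 16.51 rad/s
x = r cosθ ⇒ ẍ = −rω² cosθ (ω constant).
|a| = rω²|cosθ| = 0.0451·(16.51)²·|cos 114.8°| = 5.1565 m/s².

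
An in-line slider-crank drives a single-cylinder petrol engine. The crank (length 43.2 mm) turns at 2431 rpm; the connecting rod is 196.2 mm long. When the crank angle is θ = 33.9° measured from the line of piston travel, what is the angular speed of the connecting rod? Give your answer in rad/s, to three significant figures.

ω = 254.6 rad/s (converted from 2431 rpm).
The rod makes angle φ with the slider axis where L sinφ = r sinθ; differentiating, L cosφ·φ̇ = r ω cosθ.
L cosφ = √(L² − r² sin²θ) = 0.19471 m.
|ω_rod| = r ω |cosθ| / √(L² − r² sin²θ) = 0.0432·254.6·0.83001/0.19471 = 46.879 rad/s.

46.9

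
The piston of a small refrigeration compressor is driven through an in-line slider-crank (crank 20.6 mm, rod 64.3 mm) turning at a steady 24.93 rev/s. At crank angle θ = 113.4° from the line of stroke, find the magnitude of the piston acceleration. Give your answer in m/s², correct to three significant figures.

ω = 2π·24.9 = 156.6 rad/s
x(θ) = r cosθ + √(L² − r² sin²θ); with ω constant, a = ω²·d²x/dθ².
d²x/dθ² = −r cosθ − r²(cos2θ)/√u − r⁴ sin²2θ/(4u^{3/2}),  u = L² − r² sin²θ = 0.00377706 m².
Substituting r = 0.0206 m, L = 0.0643 m, θ = 113.4°: d²x/dθ² = +0.012805 m.
a = ω²·d²x/dθ² = (156.6)²·(+0.012805) = +314.18 m/s²;  |a| = 314.18 m/s².

314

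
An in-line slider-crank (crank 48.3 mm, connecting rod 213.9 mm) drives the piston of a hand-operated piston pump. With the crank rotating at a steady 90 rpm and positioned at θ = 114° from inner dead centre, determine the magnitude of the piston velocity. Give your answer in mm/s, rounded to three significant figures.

ω = 2π·90/60 = 9.425 rad/s
For an in-line slider-crank, x = r cosθ + √(L² − r² sin²θ), so v = −rω sinθ·[1 + r cosθ/√(L² − r² sin²θ)].
With r = 0.0483 m, L = 0.2139 m, θ = 114°: √(L² − r² sin²θ) = 0.2093 m.
v = −0.0483·9.425·0.91355·[1 + 0.0483·-0.40674/0.2093] = -0.37683 m/s.
|v| = 0.37683 m/s = 376.83 mm/s.

377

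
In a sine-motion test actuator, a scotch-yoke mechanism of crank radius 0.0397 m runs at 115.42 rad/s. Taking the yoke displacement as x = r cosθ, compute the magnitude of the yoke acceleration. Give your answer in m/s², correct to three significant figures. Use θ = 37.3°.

421

ω = 115.4 rad/s
x = r cosθ ⇒ ẍ = −rω² cosθ (ω constant).
|a| = rω²|cosθ| = 0.0397·(115.4)²·|cos 37.3°| = 420.71 m/s².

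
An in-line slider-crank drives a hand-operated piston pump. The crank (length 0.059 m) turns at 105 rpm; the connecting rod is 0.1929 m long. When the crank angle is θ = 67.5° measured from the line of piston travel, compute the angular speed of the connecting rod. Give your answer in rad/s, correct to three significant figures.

1.34

ω = 11 rad/s (converted from 105 rpm).
The rod makes angle φ with the slider axis where L sinφ = r sinθ; differentiating, L cosφ·φ̇ = r ω cosθ.
L cosφ = √(L² − r² sin²θ) = 0.18504 m.
|ω_rod| = r ω |cosθ| / √(L² − r² sin²θ) = 0.059·11·0.38268/0.18504 = 1.3417 rad/s.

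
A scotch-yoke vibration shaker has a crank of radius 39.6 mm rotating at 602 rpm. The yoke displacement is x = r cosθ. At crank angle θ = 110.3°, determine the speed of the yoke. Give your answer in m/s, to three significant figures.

2.34

ω = 63.04 rad/s (from 602 rpm).
x = r cosθ ⇒ ẋ = −rω sinθ.
|v| = rω|sinθ| = 0.0396·63.04·|sin 110.3°| = 2.3414 m/s.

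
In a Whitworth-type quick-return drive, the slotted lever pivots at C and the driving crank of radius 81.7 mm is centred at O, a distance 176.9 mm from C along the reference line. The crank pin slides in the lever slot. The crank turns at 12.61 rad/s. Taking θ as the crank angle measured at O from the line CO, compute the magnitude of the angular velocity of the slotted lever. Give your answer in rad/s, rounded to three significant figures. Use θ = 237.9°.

ω = 12.61 rad/s
Crank pin A relative to C: A = (d + r cosθ, r sinθ); lever angle φ = atan2(r sinθ, d + r cosθ).
Differentiating tanφ: φ̇ = rω(d cosθ + r)/(d² + r² + 2dr cosθ).
d² + r² + 2dr cosθ = |CA|² = 0.0226082 m²;  d cosθ + r = -0.012304 m.
|ω_lever| = |0.0817·12.61·-0.012304| / 0.0226082 = 0.5607 rad/s.

0.561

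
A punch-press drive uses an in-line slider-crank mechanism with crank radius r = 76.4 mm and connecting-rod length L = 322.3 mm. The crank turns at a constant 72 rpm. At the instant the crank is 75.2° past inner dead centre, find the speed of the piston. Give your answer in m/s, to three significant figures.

ω = 2π·72/60 = 7.54 rad/s
For an in-line slider-crank, x = r cosθ + √(L² − r² sin²θ), so v = −rω sinθ·[1 + r cosθ/√(L² − r² sin²θ)].
With r = 0.0764 m, L = 0.3223 m, θ = 75.2°: √(L² − r² sin²θ) = 0.31372 m.
v = −0.0764·7.54·0.96682·[1 + 0.0764·0.25545/0.31372] = -0.59158 m/s.
|v| = 0.59158 m/s.

0.592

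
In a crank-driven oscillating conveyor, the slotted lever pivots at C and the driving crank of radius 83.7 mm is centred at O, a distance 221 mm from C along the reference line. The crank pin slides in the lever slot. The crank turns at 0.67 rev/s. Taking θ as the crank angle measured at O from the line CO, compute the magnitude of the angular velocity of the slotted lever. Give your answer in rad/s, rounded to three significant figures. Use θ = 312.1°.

ω = 4.21 rad/s (from 0.67 rev/s).
Crank pin A relative to C: A = (d + r cosθ, r sinθ); lever angle φ = atan2(r sinθ, d + r cosθ).
Differentiating tanφ: φ̇ = rω(d cosθ + r)/(d² + r² + 2dr cosθ).
d² + r² + 2dr cosθ = |CA|² = 0.0806494 m²;  d cosθ + r = +0.23186 m.
|ω_lever| = |0.0837·4.21·+0.23186| / 0.0806494 = 1.013 rad/s.

1.01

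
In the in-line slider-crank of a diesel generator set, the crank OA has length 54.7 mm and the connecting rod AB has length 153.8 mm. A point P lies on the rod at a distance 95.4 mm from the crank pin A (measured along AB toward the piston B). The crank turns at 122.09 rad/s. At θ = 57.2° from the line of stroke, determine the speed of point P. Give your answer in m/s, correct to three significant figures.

6.46

ω = 122.1 rad/s.  Crank-pin speed |V_A| = rω = 6.6783 m/s, perpendicular to OA.
Rod angle: sinφ = −(r/L) sinθ ⇒ φ = -17.395°; ω_rod = −rω cosθ/√(L²−r²sin²θ) = -24.649 rad/s.
V_P = V_A + ω_rod × AP, with AP = 0.0954 m along the rod.
Components: V_Px = −rω sinθ − a·ω_rod·sinφ = -6.3166 m/s;  V_Py = rω cosθ + a·ω_rod·cosφ = +1.3737 m/s.
|V_P| = √(V_Px² + V_Py²) = 6.4642 m/s.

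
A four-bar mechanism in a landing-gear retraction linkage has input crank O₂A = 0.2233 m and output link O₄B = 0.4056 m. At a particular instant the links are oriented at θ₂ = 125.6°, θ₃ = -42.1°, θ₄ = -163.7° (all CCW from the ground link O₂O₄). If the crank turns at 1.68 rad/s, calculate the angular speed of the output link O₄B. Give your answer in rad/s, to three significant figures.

ω₂ = 1.68 rad/s
Differentiating the loop-closure r₂e^{iθ₂}+r₃e^{iθ₃}=r₁+r₄e^{iθ₄} gives r₂ω₂e^{iθ₂}+r₃ω₃e^{iθ₃}=r₄ω₄e^{iθ₄}.
Eliminating the other unknown: ω₄ = r₂ω₂ sin(θ₂−θ₃) / [r₄ sin(θ₄−θ₃)].
Numerator sine = +0.21303; denominator sine = -0.85173.
Result = 0.2233·1.68·(+0.21303) / (0.4056·(-0.85173)) = -0.23133 rad/s; magnitude 0.23133 rad/s.

0.231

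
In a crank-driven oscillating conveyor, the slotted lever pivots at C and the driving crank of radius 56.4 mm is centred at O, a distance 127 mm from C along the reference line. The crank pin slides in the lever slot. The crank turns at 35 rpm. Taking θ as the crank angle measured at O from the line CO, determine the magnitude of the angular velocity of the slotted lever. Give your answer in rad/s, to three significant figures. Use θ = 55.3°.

ω = 3.665 rad/s (from 35 rpm).
Crank pin A relative to C: A = (d + r cosθ, r sinθ); lever angle φ = atan2(r sinθ, d + r cosθ).
Differentiating tanφ: φ̇ = rω(d cosθ + r)/(d² + r² + 2dr cosθ).
d² + r² + 2dr cosθ = |CA|² = 0.0274652 m²;  d cosθ + r = +0.1287 m.
|ω_lever| = |0.0564·3.665·+0.1287| / 0.0274652 = 0.96865 rad/s.

0.969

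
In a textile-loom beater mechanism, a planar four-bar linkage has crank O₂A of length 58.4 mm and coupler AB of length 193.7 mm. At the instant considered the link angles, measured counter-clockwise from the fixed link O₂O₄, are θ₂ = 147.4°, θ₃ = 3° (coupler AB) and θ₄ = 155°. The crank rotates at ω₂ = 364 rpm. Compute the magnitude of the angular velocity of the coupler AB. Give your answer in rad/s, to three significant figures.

ω₂ = 38.12 rad/s (from 364 rpm).
Differentiating the loop-closure r₂e^{iθ₂}+r₃e^{iθ₃}=r₁+r₄e^{iθ₄} gives r₂ω₂e^{iθ₂}+r₃ω₃e^{iθ₃}=r₄ω₄e^{iθ₄}.
Eliminating the other unknown: ω₃ = r₂ω₂ sin(θ₄−θ₂) / [r₃ sin(θ₃−θ₄)].
Numerator sine = +0.13226; denominator sine = -0.46947.
Result = 0.0584·38.12·(+0.13226) / (0.1937·(-0.46947)) = -3.2376 rad/s; magnitude 3.2376 rad/s.

3.24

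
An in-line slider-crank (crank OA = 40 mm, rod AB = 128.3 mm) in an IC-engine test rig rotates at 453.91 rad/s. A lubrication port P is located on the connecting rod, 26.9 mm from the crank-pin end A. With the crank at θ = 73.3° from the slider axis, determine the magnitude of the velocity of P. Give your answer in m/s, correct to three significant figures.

ω = 453.9 rad/s.  Crank-pin speed |V_A| = rω = 18.156 m/s, perpendicular to OA.
Rod angle: sinφ = −(r/L) sinθ ⇒ φ = -17.375°; ω_rod = −rω cosθ/√(L²−r²sin²θ) = -42.61 rad/s.
V_P = V_A + ω_rod × AP, with AP = 0.0269 m along the rod.
Components: V_Px = −rω sinθ − a·ω_rod·sinφ = -17.733 m/s;  V_Py = rω cosθ + a·ω_rod·cosφ = +4.1235 m/s.
|V_P| = √(V_Px² + V_Py²) = 18.206 m/s.

18.2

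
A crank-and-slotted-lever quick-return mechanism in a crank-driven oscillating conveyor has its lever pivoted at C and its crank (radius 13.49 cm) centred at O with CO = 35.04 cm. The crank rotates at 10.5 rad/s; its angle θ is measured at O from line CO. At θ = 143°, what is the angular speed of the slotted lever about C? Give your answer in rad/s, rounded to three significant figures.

ω = 10.5 rad/s
Crank pin A relative to C: A = (d + r cosθ, r sinθ); lever angle φ = atan2(r sinθ, d + r cosθ).
Differentiating tanφ: φ̇ = rω(d cosθ + r)/(d² + r² + 2dr cosθ).
d² + r² + 2dr cosθ = |CA|² = 0.0654768 m²;  d cosθ + r = -0.14494 m.
|ω_lever| = |0.1349·10.5·-0.14494| / 0.0654768 = 3.1355 rad/s.

3.14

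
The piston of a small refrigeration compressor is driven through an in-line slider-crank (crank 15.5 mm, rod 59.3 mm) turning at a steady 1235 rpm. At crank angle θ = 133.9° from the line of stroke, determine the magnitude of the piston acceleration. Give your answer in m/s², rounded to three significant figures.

181

ω = 2π·1235/60 = 129.3 rad/s
x(θ) = r cosθ + √(L² − r² sin²θ); with ω constant, a = ω²·d²x/dθ².
d²x/dθ² = −r cosθ − r²(cos2θ)/√u − r⁴ sin²2θ/(4u^{3/2}),  u = L² − r² sin²θ = 0.00339175 m².
Substituting r = 0.0155 m, L = 0.0593 m, θ = 133.9°: d²x/dθ² = +0.010833 m.
a = ω²·d²x/dθ² = (129.3)²·(+0.010833) = +181.19 m/s²;  |a| = 181.19 m/s².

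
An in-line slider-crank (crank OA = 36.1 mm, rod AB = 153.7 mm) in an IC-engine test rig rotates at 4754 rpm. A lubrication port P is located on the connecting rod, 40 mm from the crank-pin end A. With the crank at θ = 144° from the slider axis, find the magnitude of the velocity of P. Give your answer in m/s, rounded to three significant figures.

14.7

ω = 497.8 rad/s.  Crank-pin speed |V_A| = rω = 17.972 m/s, perpendicular to OA.
Rod angle: sinφ = −(r/L) sinθ ⇒ φ = -7.935°; ω_rod = −rω cosθ/√(L²−r²sin²θ) = +95.512 rad/s.
V_P = V_A + ω_rod × AP, with AP = 0.04 m along the rod.
Components: V_Px = −rω sinθ − a·ω_rod·sinφ = -10.036 m/s;  V_Py = rω cosθ + a·ω_rod·cosφ = -10.756 m/s.
|V_P| = √(V_Px² + V_Py²) = 14.711 m/s.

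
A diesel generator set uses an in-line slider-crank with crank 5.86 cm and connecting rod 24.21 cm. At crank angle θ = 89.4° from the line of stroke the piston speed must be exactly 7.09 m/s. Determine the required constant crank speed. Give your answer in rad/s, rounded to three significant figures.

121

For an in-line slider-crank, |v_piston| = rω|sinθ|·[1 + r cosθ/√(L² − r² sin²θ)].
With r = 0.0586 m, L = 0.2421 m, θ = 89.4°: the bracketed kinematic factor |dx/dθ| = 0.05875 m.
ω = v/|dx/dθ| = 7.09/0.05875 = 120.68 rad/s.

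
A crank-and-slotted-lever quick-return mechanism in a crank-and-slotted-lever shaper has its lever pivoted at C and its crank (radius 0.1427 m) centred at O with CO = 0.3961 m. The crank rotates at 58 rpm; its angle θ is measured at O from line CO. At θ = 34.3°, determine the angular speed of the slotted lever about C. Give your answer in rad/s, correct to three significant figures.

1.50

ω = 6.074 rad/s (from 58 rpm).
Crank pin A relative to C: A = (d + r cosθ, r sinθ); lever angle φ = atan2(r sinθ, d + r cosθ).
Differentiating tanφ: φ̇ = rω(d cosθ + r)/(d² + r² + 2dr cosθ).
d² + r² + 2dr cosθ = |CA|² = 0.270646 m²;  d cosθ + r = +0.46992 m.
|ω_lever| = |0.1427·6.074·+0.46992| / 0.270646 = 1.5049 rad/s.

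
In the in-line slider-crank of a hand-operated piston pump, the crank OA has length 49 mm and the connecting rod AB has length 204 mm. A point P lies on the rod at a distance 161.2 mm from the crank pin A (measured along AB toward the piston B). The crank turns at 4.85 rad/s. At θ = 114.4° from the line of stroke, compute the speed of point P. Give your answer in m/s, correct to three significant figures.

0.200

ω = 4.85 rad/s.  Crank-pin speed |V_A| = rω = 0.23765 m/s, perpendicular to OA.
Rod angle: sinφ = −(r/L) sinθ ⇒ φ = -12.635°; ω_rod = −rω cosθ/√(L²−r²sin²θ) = +0.49319 rad/s.
V_P = V_A + ω_rod × AP, with AP = 0.1612 m along the rod.
Components: V_Px = −rω sinθ − a·ω_rod·sinφ = -0.19903 m/s;  V_Py = rω cosθ + a·ω_rod·cosφ = -0.020597 m/s.
|V_P| = √(V_Px² + V_Py²) = 0.2001 m/s.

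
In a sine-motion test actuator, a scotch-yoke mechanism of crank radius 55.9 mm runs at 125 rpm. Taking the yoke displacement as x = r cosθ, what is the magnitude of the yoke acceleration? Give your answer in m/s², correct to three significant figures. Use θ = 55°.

5.49

ω = 13.09 rad/s (from 125 rpm).
x = r cosθ ⇒ ẍ = −rω² cosθ (ω constant).
|a| = rω²|cosθ| = 0.0559·(13.09)²·|cos 55°| = 5.4939 m/s².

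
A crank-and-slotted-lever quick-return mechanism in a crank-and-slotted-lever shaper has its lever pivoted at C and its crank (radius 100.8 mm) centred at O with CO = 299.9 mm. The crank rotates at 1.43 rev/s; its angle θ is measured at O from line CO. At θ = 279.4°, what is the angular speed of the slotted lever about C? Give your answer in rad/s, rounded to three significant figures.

ω = 8.985 rad/s (from 1.43 rev/s).
Crank pin A relative to C: A = (d + r cosθ, r sinθ); lever angle φ = atan2(r sinθ, d + r cosθ).
Differentiating tanφ: φ̇ = rω(d cosθ + r)/(d² + r² + 2dr cosθ).
d² + r² + 2dr cosθ = |CA|² = 0.109975 m²;  d cosθ + r = +0.14978 m.
|ω_lever| = |0.1008·8.985·+0.14978| / 0.109975 = 1.2335 rad/s.

1.23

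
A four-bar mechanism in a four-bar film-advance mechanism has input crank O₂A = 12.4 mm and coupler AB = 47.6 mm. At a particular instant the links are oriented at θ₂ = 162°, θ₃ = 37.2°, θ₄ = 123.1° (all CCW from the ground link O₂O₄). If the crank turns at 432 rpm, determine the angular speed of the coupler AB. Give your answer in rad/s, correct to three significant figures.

7.42

ω₂ = 45.24 rad/s (from 432 rpm).
Differentiating the loop-closure r₂e^{iθ₂}+r₃e^{iθ₃}=r₁+r₄e^{iθ₄} gives r₂ω₂e^{iθ₂}+r₃ω₃e^{iθ₃}=r₄ω₄e^{iθ₄}.
Eliminating the other unknown: ω₃ = r₂ω₂ sin(θ₄−θ₂) / [r₃ sin(θ₃−θ₄)].
Numerator sine = -0.62796; denominator sine = -0.99744.
Result = 0.0124·45.24·(-0.62796) / (0.0476·(-0.99744)) = +7.4195 rad/s; magnitude 7.4195 rad/s.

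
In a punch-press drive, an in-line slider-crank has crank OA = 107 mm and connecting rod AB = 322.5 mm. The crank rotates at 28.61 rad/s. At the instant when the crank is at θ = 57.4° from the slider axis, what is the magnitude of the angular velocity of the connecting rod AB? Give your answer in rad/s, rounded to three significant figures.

5.33

ω = 28.61 rad/s
The rod makes angle φ with the slider axis where L sinφ = r sinθ; differentiating, L cosφ·φ̇ = r ω cosθ.
L cosφ = √(L² − r² sin²θ) = 0.30965 m.
|ω_rod| = r ω |cosθ| / √(L² − r² sin²θ) = 0.107·28.61·0.53877/0.30965 = 5.3265 rad/s.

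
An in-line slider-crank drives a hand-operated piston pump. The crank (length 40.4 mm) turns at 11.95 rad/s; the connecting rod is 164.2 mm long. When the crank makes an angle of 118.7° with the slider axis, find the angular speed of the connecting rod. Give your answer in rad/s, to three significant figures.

ω = 11.95 rad/s
The rod makes angle φ with the slider axis where L sinφ = r sinθ; differentiating, L cosφ·φ̇ = r ω cosθ.
L cosφ = √(L² − r² sin²θ) = 0.16033 m.
|ω_rod| = r ω |cosθ| / √(L² − r² sin²θ) = 0.0404·11.95·0.48022/0.16033 = 1.446 rad/s.

1.45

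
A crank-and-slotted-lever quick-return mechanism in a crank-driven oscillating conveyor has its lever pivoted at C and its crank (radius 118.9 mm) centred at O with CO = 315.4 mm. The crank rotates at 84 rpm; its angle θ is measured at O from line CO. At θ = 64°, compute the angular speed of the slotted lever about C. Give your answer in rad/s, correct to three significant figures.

ω = 8.796 rad/s (from 84 rpm).
Crank pin A relative to C: A = (d + r cosθ, r sinθ); lever angle φ = atan2(r sinθ, d + r cosθ).
Differentiating tanφ: φ̇ = rω(d cosθ + r)/(d² + r² + 2dr cosθ).
d² + r² + 2dr cosθ = |CA|² = 0.146493 m²;  d cosθ + r = +0.25716 m.
|ω_lever| = |0.1189·8.796·+0.25716| / 0.146493 = 1.836 rad/s.

1.84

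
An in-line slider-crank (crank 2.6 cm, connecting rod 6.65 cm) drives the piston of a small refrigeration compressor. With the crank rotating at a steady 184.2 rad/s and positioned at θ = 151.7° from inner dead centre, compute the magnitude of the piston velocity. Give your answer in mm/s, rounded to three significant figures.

1480

ω = 184.2 rad/s
For an in-line slider-crank, x = r cosθ + √(L² − r² sin²θ), so v = −rω sinθ·[1 + r cosθ/√(L² − r² sin²θ)].
With r = 0.026 m, L = 0.0665 m, θ = 151.7°: √(L² − r² sin²θ) = 0.065348 m.
v = −0.026·184.2·0.47409·[1 + 0.026·-0.88048/0.065348] = -1.4751 m/s.
|v| = 1.4751 m/s = 1475.1 mm/s.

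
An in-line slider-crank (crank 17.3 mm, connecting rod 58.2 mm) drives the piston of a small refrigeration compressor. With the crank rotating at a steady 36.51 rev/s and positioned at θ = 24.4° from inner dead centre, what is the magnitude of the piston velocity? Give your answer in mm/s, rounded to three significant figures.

2090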